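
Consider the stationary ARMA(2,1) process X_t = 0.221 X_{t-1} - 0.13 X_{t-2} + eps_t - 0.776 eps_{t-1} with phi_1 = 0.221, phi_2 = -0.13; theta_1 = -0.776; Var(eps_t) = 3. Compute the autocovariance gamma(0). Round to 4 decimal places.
\gamma(0) = 4.1205

Multiply the model equation by X_{t-k} and take expectations. With theta_0 = psi_0 = 1 and psi_j the MA(infinity) weights, this gives
  gamma(k) - sum_i phi_i gamma(k-i) = c_k,
  c_k = sigma^2 * sum_{j=k..q} theta_j psi_{j-k}   (c_k = 0 for k > q),
using gamma(-m) = gamma(m).
psi-weights needed (psi_j = theta_j + sum_i phi_i psi_{j-i}):
  psi_1 = theta_1 + phi_1 = -0.776 + (0.221) = -0.555
Right-hand sides:
  c_0 = sigma^2 (1 + theta_1 psi_1) = 3 * (1 + (-0.776)(-0.555)) = 3 * 1.43068 = 4.29204
  c_1 = sigma^2 theta_1 = 3 * (-0.776) = -2.328
  c_2 = 0
Equations for k = 0, 1, 2 (AR order 2, c_2 = 0):
  (E0) gamma(0) = phi_1 gamma(1) + phi_2 gamma(2) + c_0
  (E1) gamma(1) = phi_1 gamma(0) + phi_2 gamma(1) + c_1
  (E2) gamma(2) = phi_1 gamma(1) + phi_2 gamma(0)
From (E1): gamma(1) = A gamma(0) + B with
  A = phi_1 / (1 - phi_2) = 0.221 / 1.13 = 0.195575,   B = c_1 / (1 - phi_2) = -2.328 / 1.13 = -2.060177.
Insert (E2) into (E0): gamma(0) (1 - phi_2^2) = phi_1 (1 + phi_2) gamma(1) + c_0.
  phi_1 (1 + phi_2) = (0.221)(0.87) = 0.19227,   1 - phi_2^2 = 0.9831.
Replace gamma(1) by A gamma(0) + B and collect gamma(0):
  gamma(0) [0.9831 - (0.19227)(0.195575)] = (0.19227)(-2.060177) + 4.29204
  gamma(0) * 0.945497 = 3.89593
  gamma(0) = 3.89593 / 0.945497 = 4.120511.
Therefore gamma(0) = 4.1205 (to 4 decimal places).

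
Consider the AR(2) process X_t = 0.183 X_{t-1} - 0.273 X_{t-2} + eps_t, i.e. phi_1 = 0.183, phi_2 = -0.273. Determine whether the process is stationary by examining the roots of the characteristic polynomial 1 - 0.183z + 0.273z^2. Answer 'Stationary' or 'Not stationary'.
\text{Stationary}

The AR(p) characteristic polynomial is P(z) = 1 - 0.183z + 0.273z^2.
Stationarity requires all roots to lie outside the unit circle, i.e. |z| > 1 for every root.
Set 1 + (-0.183) z + (0.273) z^2 = 0, i.e. a z^2 + b z + c = 0 with a = 0.273, b = -0.183, c = 1.
Discriminant D = b^2 - 4ac = (-0.183)^2 - 4*(0.273)*1 = 0.033489 - (1.092) = -1.058511.
D < 0, so the roots are the complex-conjugate pair z = (-b +/- i sqrt(-D)) / (2a) = 0.3352 +/- 1.8843i.
For a conjugate pair |z|^2 = z * conj(z) = (product of roots) = c/a = 1/(0.273) = 3.663004, so |z| = sqrt(3.663004) = 1.9139 for both roots.
Moduli of all roots: 1.9139, 1.9139.
All moduli strictly greater than 1? Yes.
Verdict: Stationary.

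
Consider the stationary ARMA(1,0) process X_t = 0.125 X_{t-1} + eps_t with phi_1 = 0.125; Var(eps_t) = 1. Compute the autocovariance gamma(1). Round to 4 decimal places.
\gamma(1) = 0.1270

Multiply the model equation by X_{t-k} and take expectations. With theta_0 = psi_0 = 1 and psi_j the MA(infinity) weights, this gives
  gamma(k) - sum_i phi_i gamma(k-i) = c_k,
  c_k = sigma^2 * sum_{j=k..q} theta_j psi_{j-k}   (c_k = 0 for k > q),
using gamma(-m) = gamma(m).
Pure AR (q = 0): c_0 = sigma^2 = 1, c_k = 0 for k >= 1.
Equations for k = 0 and k = 1 (AR order 1):
  gamma(0) = phi_1 gamma(1) + c_0
  gamma(1) = phi_1 gamma(0) + c_1
Substituting the second into the first: gamma(0) (1 - phi_1^2) = c_0 + phi_1 c_1, so
  gamma(0) = c_0 / (1 - phi_1^2) = 1 / (1 - (0.125)^2) = 1 / 0.984375 = 1.015873.
  gamma(1) = phi_1 gamma(0) = (0.125)(1.015873) = 0.126984.
Therefore gamma(1) = 0.1270 (to 4 decimal places).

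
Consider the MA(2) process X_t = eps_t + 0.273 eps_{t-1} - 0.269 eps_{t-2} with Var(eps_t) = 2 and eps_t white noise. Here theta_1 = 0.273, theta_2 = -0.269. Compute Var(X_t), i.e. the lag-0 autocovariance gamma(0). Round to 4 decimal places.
\gamma(0) = 2.2938

For an MA(q) process X_t = eps_t + sum_i theta_i eps_{t-i} with
Var(eps_t) = sigma^2, the variance is
  gamma(0) = sigma^2 * (1 + sum_i theta_i^2).
  sum_i theta_i^2 = (0.273)^2 + (-0.269)^2 = 0.074529 + 0.072361 = 0.14689.
  gamma(0) = 2 * (1 + 0.14689) = 2 * 1.14689 = 2.29378, which rounds to 2.2938.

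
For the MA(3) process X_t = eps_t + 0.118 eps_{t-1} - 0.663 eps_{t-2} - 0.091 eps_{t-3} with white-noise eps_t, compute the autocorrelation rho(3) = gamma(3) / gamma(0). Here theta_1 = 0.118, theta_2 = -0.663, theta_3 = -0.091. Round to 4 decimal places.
\rho(3) = -0.0623

For an MA(q) process with theta_0 = 1, the autocovariance is
  gamma(k) = sigma^2 * sum_{i=0..q-k} theta_i * theta_{i+k},
and rho(k) = gamma(k) / gamma(0). Sigma^2 cancels.
  numerator   = (1)*(-0.091) = -0.091.
  denominator = (1)^2 + (0.118)^2 + (-0.663)^2 + (-0.091)^2 = 1.461774.
  rho(3) = -0.091 / 1.461774 = -0.0623.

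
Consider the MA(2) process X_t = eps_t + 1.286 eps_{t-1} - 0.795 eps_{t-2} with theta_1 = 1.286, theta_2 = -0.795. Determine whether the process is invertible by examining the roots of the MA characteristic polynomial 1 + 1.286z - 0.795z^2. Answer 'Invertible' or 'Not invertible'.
\text{Not invertible}

The MA(q) characteristic polynomial is P(z) = 1 + 1.286z - 0.795z^2.
Invertibility requires all roots to lie outside the unit circle, i.e. |z| > 1 for every root.
Set 1 + (1.286) z + (-0.795) z^2 = 0, i.e. a z^2 + b z + c = 0 with a = -0.795, b = 1.286, c = 1.
Discriminant D = b^2 - 4ac = (1.286)^2 - 4*(-0.795)*1 = 1.653796 - (-3.18) = 4.833796.
D >= 0, so the roots are real: z = (-b +/- sqrt(D)) / (2a) = (-1.286 +/- 2.19859) / (-1.59).
  z_1 = (-1.286 + 2.19859) / (-1.59) = -0.574,   |z_1| = 0.574.
  z_2 = (-1.286 - 2.19859) / (-1.59) = 2.1916,   |z_2| = 2.1916.
Moduli of all roots: 0.5740, 2.1916.
All moduli strictly greater than 1? No.
Verdict: Not invertible.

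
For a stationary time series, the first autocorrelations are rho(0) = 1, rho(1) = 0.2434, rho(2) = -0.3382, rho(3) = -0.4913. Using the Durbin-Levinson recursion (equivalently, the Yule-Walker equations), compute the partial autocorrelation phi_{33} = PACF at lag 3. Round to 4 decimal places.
\phi_{33} = -0.3511

The PACF at lag k is phi_{kk}, the last component of the solution
to the Yule-Walker system G_k phi = r_k where
  (G_k)_{ij} = rho(|i - j|), (r_k)_i = rho(i), i,j = 1..k.
Equivalently, Durbin-Levinson gives phi_{kk} iteratively:
  phi_{11} = rho(1)
  phi_{kk} = [rho(k) - sum_{j=1..k-1} phi_{k-1,j} rho(k-j)]
            / [1 - sum_{j=1..k-1} phi_{k-1,j} rho(j)],
  phi_{k,j} = phi_{k-1,j} - phi_{kk} phi_{k-1,k-j},  j = 1..k-1.
Step k = 1:
  phi_11 = rho(1) = 0.2434.
Step k = 2:
  phi_22 = [rho(2) - phi_11 rho(1)] / [1 - phi_11 rho(1)] = [-0.3382 - (0.2434)(0.2434)] / [1 - (0.2434)(0.2434)]
         = -0.39744356 / 0.94075644 = -0.422472.
  Update: phi_21 = phi_11 - phi_22 phi_11 = 0.2434 - (-0.422472)(0.2434) = 0.34623.
Step k = 3:
  phi_33 = [rho(3) - phi_21 rho(2) - phi_22 rho(1)] / [1 - phi_21 rho(1) - phi_22 rho(2)]
    numerator   = -0.4913 - (0.34623)(-0.3382) - (-0.422472)(0.2434) = -0.27137533
    denominator = 1 - (0.34623)(0.2434) - (-0.422472)(-0.3382) = 0.77284754
  phi_33 = -0.27137533 / 0.77284754 = -0.3511.
Therefore phi_{33} = -0.3511.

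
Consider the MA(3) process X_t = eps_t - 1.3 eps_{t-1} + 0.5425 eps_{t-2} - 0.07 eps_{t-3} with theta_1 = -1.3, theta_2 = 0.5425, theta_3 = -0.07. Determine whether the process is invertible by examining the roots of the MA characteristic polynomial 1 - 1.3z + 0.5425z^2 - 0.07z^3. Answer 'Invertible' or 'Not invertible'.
\text{Invertible}

The MA(q) characteristic polynomial is P(z) = 1 - 1.3z + 0.5425z^2 - 0.07z^3.
Invertibility requires all roots to lie outside the unit circle, i.e. |z| > 1 for every root.
Degree 3: look for a simple real root z0 first, then factor out (1 - z/z0) and solve the remaining quadratic.
Testing z0 = 4: P(4) = 1 + (-1.3)(4) + (0.5425)(4)^2 + (-0.07)(4)^3
  = 1 + (-5.2) + (8.68) + (-4.48) = 0.  So z_0 = 4 is a root, |z_0| = 4.
Divide out the factor (1 - 0.25 z) = (1 - z/z0) (since 1/z0 = 0.25):
  P(z) = (1 - 0.25 z)(1 + (-1.05) z + (0.28) z^2)
  [check: z-coef -1.05 - (0.25) = -1.3; z^2-coef 0.28 - (0.25)(-1.05) = 0.5425; z^3-coef -(0.25)(0.28) = -0.07.]
Remaining roots from the quadratic factor 1 + (-1.05) z + (0.28) z^2:
  Set 1 + (-1.05) z + (0.28) z^2 = 0, i.e. a z^2 + b z + c = 0 with a = 0.28, b = -1.05, c = 1.
  Discriminant D = b^2 - 4ac = (-1.05)^2 - 4*(0.28)*1 = 1.1025 - (1.12) = -0.0175.
  D < 0, so the roots are the complex-conjugate pair z = (-b +/- i sqrt(-D)) / (2a) = 1.875 +/- 0.2362i.
  For a conjugate pair |z|^2 = z * conj(z) = (product of roots) = c/a = 1/(0.28) = 3.571429, so |z| = sqrt(3.571429) = 1.8898 for both roots.
Moduli of all roots: 4.0000, 1.8898, 1.8898.
All moduli strictly greater than 1? Yes.
Verdict: Invertible.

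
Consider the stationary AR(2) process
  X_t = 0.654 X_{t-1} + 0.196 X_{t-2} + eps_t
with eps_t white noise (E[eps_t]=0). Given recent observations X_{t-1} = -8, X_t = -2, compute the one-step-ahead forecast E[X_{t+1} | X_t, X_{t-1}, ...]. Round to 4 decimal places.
E[X_{t+1} \mid \mathcal F_t] = -2.8760

For an AR(p) model X_t = c + sum_i phi_i X_{t-i} + eps_t, the
one-step-ahead conditional mean is
  E[X_{t+1} | X_t, ...] = c + sum_i phi_i X_{t+1-i}.
Substitute known values:
  E[X_{t+1} | ...] = (0.654) * (-2) + (0.196) * (-8)
                   = -2.8760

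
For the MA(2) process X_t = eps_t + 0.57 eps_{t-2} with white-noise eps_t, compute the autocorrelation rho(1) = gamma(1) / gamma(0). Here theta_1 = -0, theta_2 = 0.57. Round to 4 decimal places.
\rho(1) = 0.0000

For an MA(q) process with theta_0 = 1, the autocovariance is
  gamma(k) = sigma^2 * sum_{i=0..q-k} theta_i * theta_{i+k},
and rho(k) = gamma(k) / gamma(0). Sigma^2 cancels.
  numerator   = (1)*(-0) + (-0)*(0.57) = 0.
  denominator = (1)^2 + (-0)^2 + (0.57)^2 = 1.3249.
  rho(1) = 0 / 1.3249 = 0.0000.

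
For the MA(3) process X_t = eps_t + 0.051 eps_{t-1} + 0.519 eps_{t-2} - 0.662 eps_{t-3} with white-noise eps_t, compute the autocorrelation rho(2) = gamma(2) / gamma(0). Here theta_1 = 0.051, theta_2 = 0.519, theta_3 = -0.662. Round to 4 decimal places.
\rho(2) = 0.2837

For an MA(q) process with theta_0 = 1, the autocovariance is
  gamma(k) = sigma^2 * sum_{i=0..q-k} theta_i * theta_{i+k},
and rho(k) = gamma(k) / gamma(0). Sigma^2 cancels.
  numerator   = (1)*(0.519) + (0.051)*(-0.662) = 0.485238.
  denominator = (1)^2 + (0.051)^2 + (0.519)^2 + (-0.662)^2 = 1.710206.
  rho(2) = 0.485238 / 1.710206 = 0.2837.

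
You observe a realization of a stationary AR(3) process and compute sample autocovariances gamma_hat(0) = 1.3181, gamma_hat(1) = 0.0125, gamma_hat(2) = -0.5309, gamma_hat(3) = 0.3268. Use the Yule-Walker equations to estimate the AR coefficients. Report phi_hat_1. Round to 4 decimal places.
\hat\phi_{1} = 0.1370

The Yule-Walker equations for an AR(p) process read, in matrix form,
  Gamma_p phi = r_p,   with   (Gamma_p)_{ij} = gamma(|i - j|),
                       (r_p)_i = gamma(i),   i,j = 1..p.
Substitute the sample gammas (Toeplitz matrix and right-hand side of size 3):
  Gamma_p = [[1.3181, 0.0125, -0.5309], [0.0125, 1.3181, 0.0125], [-0.5309, 0.0125, 1.3181]]
  r_p     = [0.0125, -0.5309, 0.3268]
Written out (R1..R3):
  (R1) 1.3181 phi_1 + 0.0125 phi_2 - 0.5309 phi_3 = 0.0125
  (R2) 0.0125 phi_1 + 1.3181 phi_2 + 0.0125 phi_3 = -0.5309
  (R3) -0.5309 phi_1 + 0.0125 phi_2 + 1.3181 phi_3 = 0.3268
Gaussian elimination:
  R2 <- R2 - (0.0125/1.3181) R1 = R2 - (0.009483) R1:  1.317981 phi_2 + 0.017535 phi_3 = -0.531019
  R3 <- R3 - (-0.5309/1.3181) R1 = R3 - (-0.402777) R1:  0.017535 phi_2 + 1.104266 phi_3 = 0.331835
  R3 <- R3 - (0.017535/1.317981) R2 = R3 - (0.013304) R2:  1.104033 phi_3 = 0.338899
Back-substitution:
  phi_hat_3 = 0.338899 / 1.104033 = 0.306965
  phi_hat_2 = (-0.531019 - (0.017535)(0.306965)) / 1.317981 = -0.406987
  phi_hat_1 = (0.0125 - (0.0125)(-0.406987) - (-0.5309)(0.306965)) / 1.3181 = 0.136981
So phi_hat = [0.1370, -0.4070, 0.3070].
Therefore phi_hat_1 = 0.1370.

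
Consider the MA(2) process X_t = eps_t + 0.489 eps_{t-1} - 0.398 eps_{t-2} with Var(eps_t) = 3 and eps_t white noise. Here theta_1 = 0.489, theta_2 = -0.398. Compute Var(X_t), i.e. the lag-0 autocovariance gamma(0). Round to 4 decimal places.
\gamma(0) = 4.1926

For an MA(q) process X_t = eps_t + sum_i theta_i eps_{t-i} with
Var(eps_t) = sigma^2, the variance is
  gamma(0) = sigma^2 * (1 + sum_i theta_i^2).
  sum_i theta_i^2 = (0.489)^2 + (-0.398)^2 = 0.239121 + 0.158404 = 0.397525.
  gamma(0) = 3 * (1 + 0.397525) = 3 * 1.397525 = 4.192575, which rounds to 4.1926.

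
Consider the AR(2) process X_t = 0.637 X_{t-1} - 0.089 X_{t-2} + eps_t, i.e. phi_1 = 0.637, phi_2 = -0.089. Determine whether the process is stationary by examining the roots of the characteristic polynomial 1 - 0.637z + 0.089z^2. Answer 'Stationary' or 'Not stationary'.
\text{Stationary}

The AR(p) characteristic polynomial is P(z) = 1 - 0.637z + 0.089z^2.
Stationarity requires all roots to lie outside the unit circle, i.e. |z| > 1 for every root.
Set 1 + (-0.637) z + (0.089) z^2 = 0, i.e. a z^2 + b z + c = 0 with a = 0.089, b = -0.637, c = 1.
Discriminant D = b^2 - 4ac = (-0.637)^2 - 4*(0.089)*1 = 0.405769 - (0.356) = 0.049769.
D >= 0, so the roots are real: z = (-b +/- sqrt(D)) / (2a) = (0.637 +/- 0.22309) / (0.178).
  z_1 = (0.637 + 0.22309) / (0.178) = 4.832,   |z_1| = 4.832.
  z_2 = (0.637 - 0.22309) / (0.178) = 2.3253,   |z_2| = 2.3253.
Moduli of all roots: 4.8320, 2.3253.
All moduli strictly greater than 1? Yes.
Verdict: Stationary.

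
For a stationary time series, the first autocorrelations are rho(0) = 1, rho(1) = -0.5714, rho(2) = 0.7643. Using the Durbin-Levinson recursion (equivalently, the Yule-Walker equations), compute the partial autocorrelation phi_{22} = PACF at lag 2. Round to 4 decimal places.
\phi_{22} = 0.6500

The PACF at lag k is phi_{kk}, the last component of the solution
to the Yule-Walker system G_k phi = r_k where
  (G_k)_{ij} = rho(|i - j|), (r_k)_i = rho(i), i,j = 1..k.
Equivalently, Durbin-Levinson gives phi_{kk} iteratively:
  phi_{11} = rho(1)
  phi_{kk} = [rho(k) - sum_{j=1..k-1} phi_{k-1,j} rho(k-j)]
            / [1 - sum_{j=1..k-1} phi_{k-1,j} rho(j)],
  phi_{k,j} = phi_{k-1,j} - phi_{kk} phi_{k-1,k-j},  j = 1..k-1.
Step k = 1:
  phi_11 = rho(1) = -0.5714.
Step k = 2:
  phi_22 = [rho(2) - phi_11 rho(1)] / [1 - phi_11 rho(1)] = [0.7643 - (-0.5714)(-0.5714)] / [1 - (-0.5714)(-0.5714)]
         = 0.43780204 / 0.67350204 = 0.65.
Therefore phi_{22} = 0.6500.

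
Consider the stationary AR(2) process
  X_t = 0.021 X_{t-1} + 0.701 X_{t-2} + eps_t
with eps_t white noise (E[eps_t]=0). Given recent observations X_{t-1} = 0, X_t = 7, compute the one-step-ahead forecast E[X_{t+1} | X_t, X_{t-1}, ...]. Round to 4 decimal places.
E[X_{t+1} \mid \mathcal F_t] = 0.1470

For an AR(p) model X_t = c + sum_i phi_i X_{t-i} + eps_t, the
one-step-ahead conditional mean is
  E[X_{t+1} | X_t, ...] = c + sum_i phi_i X_{t+1-i}.
Substitute known values:
  E[X_{t+1} | ...] = (0.021) * (7) + (0.701) * (0)
                   = 0.1470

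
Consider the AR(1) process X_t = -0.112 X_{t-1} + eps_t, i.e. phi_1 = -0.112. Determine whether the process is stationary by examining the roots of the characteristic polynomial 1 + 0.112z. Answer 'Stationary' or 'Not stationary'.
\text{Stationary}

The AR(p) characteristic polynomial is P(z) = 1 + 0.112z.
Stationarity requires all roots to lie outside the unit circle, i.e. |z| > 1 for every root.
This is linear in z: 1 + (0.112) z = 0  =>  z = -1/(0.112) = -8.928571,  |z| = 8.928571.
Moduli of all roots: 8.9286.
All moduli strictly greater than 1? Yes.
Verdict: Stationary.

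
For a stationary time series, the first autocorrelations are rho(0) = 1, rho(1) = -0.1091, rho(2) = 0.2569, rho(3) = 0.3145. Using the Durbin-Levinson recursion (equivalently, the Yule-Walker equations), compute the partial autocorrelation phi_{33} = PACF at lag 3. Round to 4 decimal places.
\phi_{33} = 0.3910

The PACF at lag k is phi_{kk}, the last component of the solution
to the Yule-Walker system G_k phi = r_k where
  (G_k)_{ij} = rho(|i - j|), (r_k)_i = rho(i), i,j = 1..k.
Equivalently, Durbin-Levinson gives phi_{kk} iteratively:
  phi_{11} = rho(1)
  phi_{kk} = [rho(k) - sum_{j=1..k-1} phi_{k-1,j} rho(k-j)]
            / [1 - sum_{j=1..k-1} phi_{k-1,j} rho(j)],
  phi_{k,j} = phi_{k-1,j} - phi_{kk} phi_{k-1,k-j},  j = 1..k-1.
Step k = 1:
  phi_11 = rho(1) = -0.1091.
Step k = 2:
  phi_22 = [rho(2) - phi_11 rho(1)] / [1 - phi_11 rho(1)] = [0.2569 - (-0.1091)(-0.1091)] / [1 - (-0.1091)(-0.1091)]
         = 0.24499719 / 0.98809719 = 0.247948.
  Update: phi_21 = phi_11 - phi_22 phi_11 = -0.1091 - (0.247948)(-0.1091) = -0.082049.
Step k = 3:
  phi_33 = [rho(3) - phi_21 rho(2) - phi_22 rho(1)] / [1 - phi_21 rho(1) - phi_22 rho(2)]
    numerator   = 0.3145 - (-0.082049)(0.2569) - (0.247948)(-0.1091) = 0.36262952
    denominator = 1 - (-0.082049)(-0.1091) - (0.247948)(0.2569) = 0.92735051
  phi_33 = 0.36262952 / 0.92735051 = 0.391.
Therefore phi_{33} = 0.3910.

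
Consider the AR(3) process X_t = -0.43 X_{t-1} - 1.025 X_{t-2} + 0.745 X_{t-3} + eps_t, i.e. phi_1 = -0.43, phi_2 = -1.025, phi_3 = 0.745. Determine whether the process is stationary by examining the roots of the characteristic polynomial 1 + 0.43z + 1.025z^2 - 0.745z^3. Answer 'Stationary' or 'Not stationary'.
\text{Not stationary}

The AR(p) characteristic polynomial is P(z) = 1 + 0.43z + 1.025z^2 - 0.745z^3.
Stationarity requires all roots to lie outside the unit circle, i.e. |z| > 1 for every root.
Degree 3: look for a simple real root z0 first, then factor out (1 - z/z0) and solve the remaining quadratic.
Testing z0 = 2: P(2) = 1 + (0.43)(2) + (1.025)(2)^2 + (-0.745)(2)^3
  = 1 + (0.86) + (4.1) + (-5.96) = 0.  So z_0 = 2 is a root, |z_0| = 2.
Divide out the factor (1 - 0.5 z) = (1 - z/z0) (since 1/z0 = 0.5):
  P(z) = (1 - 0.5 z)(1 + (0.93) z + (1.49) z^2)
  [check: z-coef 0.93 - (0.5) = 0.43; z^2-coef 1.49 - (0.5)(0.93) = 1.025; z^3-coef -(0.5)(1.49) = -0.745.]
Remaining roots from the quadratic factor 1 + (0.93) z + (1.49) z^2:
  Set 1 + (0.93) z + (1.49) z^2 = 0, i.e. a z^2 + b z + c = 0 with a = 1.49, b = 0.93, c = 1.
  Discriminant D = b^2 - 4ac = (0.93)^2 - 4*(1.49)*1 = 0.8649 - (5.96) = -5.0951.
  D < 0, so the roots are the complex-conjugate pair z = (-b +/- i sqrt(-D)) / (2a) = -0.3121 +/- 0.7575i.
  For a conjugate pair |z|^2 = z * conj(z) = (product of roots) = c/a = 1/(1.49) = 0.671141, so |z| = sqrt(0.671141) = 0.8192 for both roots.
Moduli of all roots: 2.0000, 0.8192, 0.8192.
All moduli strictly greater than 1? No.
Verdict: Not stationary.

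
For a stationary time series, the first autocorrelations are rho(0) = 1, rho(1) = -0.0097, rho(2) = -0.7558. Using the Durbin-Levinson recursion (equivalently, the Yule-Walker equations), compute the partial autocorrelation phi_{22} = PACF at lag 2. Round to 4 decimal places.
\phi_{22} = -0.7560

The PACF at lag k is phi_{kk}, the last component of the solution
to the Yule-Walker system G_k phi = r_k where
  (G_k)_{ij} = rho(|i - j|), (r_k)_i = rho(i), i,j = 1..k.
Equivalently, Durbin-Levinson gives phi_{kk} iteratively:
  phi_{11} = rho(1)
  phi_{kk} = [rho(k) - sum_{j=1..k-1} phi_{k-1,j} rho(k-j)]
            / [1 - sum_{j=1..k-1} phi_{k-1,j} rho(j)],
  phi_{k,j} = phi_{k-1,j} - phi_{kk} phi_{k-1,k-j},  j = 1..k-1.
Step k = 1:
  phi_11 = rho(1) = -0.0097.
Step k = 2:
  phi_22 = [rho(2) - phi_11 rho(1)] / [1 - phi_11 rho(1)] = [-0.7558 - (-0.0097)(-0.0097)] / [1 - (-0.0097)(-0.0097)]
         = -0.75589409 / 0.99990591 = -0.756.
Therefore phi_{22} = -0.7560.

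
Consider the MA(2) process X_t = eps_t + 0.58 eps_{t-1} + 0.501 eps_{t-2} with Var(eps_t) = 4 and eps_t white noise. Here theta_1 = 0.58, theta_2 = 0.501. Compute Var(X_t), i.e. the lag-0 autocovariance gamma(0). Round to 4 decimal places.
\gamma(0) = 6.3496

For an MA(q) process X_t = eps_t + sum_i theta_i eps_{t-i} with
Var(eps_t) = sigma^2, the variance is
  gamma(0) = sigma^2 * (1 + sum_i theta_i^2).
  sum_i theta_i^2 = (0.58)^2 + (0.501)^2 = 0.3364 + 0.251001 = 0.587401.
  gamma(0) = 4 * (1 + 0.587401) = 4 * 1.587401 = 6.349604, which rounds to 6.3496.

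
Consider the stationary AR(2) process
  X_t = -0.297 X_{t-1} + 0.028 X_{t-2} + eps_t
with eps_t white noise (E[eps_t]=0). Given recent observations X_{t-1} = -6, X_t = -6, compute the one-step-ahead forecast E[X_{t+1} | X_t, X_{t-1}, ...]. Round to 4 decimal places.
E[X_{t+1} \mid \mathcal F_t] = 1.6140

For an AR(p) model X_t = c + sum_i phi_i X_{t-i} + eps_t, the
one-step-ahead conditional mean is
  E[X_{t+1} | X_t, ...] = c + sum_i phi_i X_{t+1-i}.
Substitute known values:
  E[X_{t+1} | ...] = (-0.297) * (-6) + (0.028) * (-6)
                   = 1.6140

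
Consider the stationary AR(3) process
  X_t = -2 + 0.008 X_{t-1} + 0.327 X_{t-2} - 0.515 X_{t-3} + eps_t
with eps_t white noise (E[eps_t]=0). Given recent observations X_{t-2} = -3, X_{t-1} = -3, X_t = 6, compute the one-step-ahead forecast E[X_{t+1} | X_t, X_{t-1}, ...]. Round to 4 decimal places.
E[X_{t+1} \mid \mathcal F_t] = -1.3880

For an AR(p) model X_t = c + sum_i phi_i X_{t-i} + eps_t, the
one-step-ahead conditional mean is
  E[X_{t+1} | X_t, ...] = c + sum_i phi_i X_{t+1-i}.
Substitute known values:
  E[X_{t+1} | ...] = -2 + (0.008) * (6) + (0.327) * (-3) + (-0.515) * (-3)
                   = -1.3880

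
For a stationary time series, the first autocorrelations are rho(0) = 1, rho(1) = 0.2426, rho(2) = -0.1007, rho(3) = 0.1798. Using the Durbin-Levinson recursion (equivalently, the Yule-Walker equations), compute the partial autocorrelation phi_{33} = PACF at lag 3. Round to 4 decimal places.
\phi_{33} = 0.2729

The PACF at lag k is phi_{kk}, the last component of the solution
to the Yule-Walker system G_k phi = r_k where
  (G_k)_{ij} = rho(|i - j|), (r_k)_i = rho(i), i,j = 1..k.
Equivalently, Durbin-Levinson gives phi_{kk} iteratively:
  phi_{11} = rho(1)
  phi_{kk} = [rho(k) - sum_{j=1..k-1} phi_{k-1,j} rho(k-j)]
            / [1 - sum_{j=1..k-1} phi_{k-1,j} rho(j)],
  phi_{k,j} = phi_{k-1,j} - phi_{kk} phi_{k-1,k-j},  j = 1..k-1.
Step k = 1:
  phi_11 = rho(1) = 0.2426.
Step k = 2:
  phi_22 = [rho(2) - phi_11 rho(1)] / [1 - phi_11 rho(1)] = [-0.1007 - (0.2426)(0.2426)] / [1 - (0.2426)(0.2426)]
         = -0.15955476 / 0.94114524 = -0.169533.
  Update: phi_21 = phi_11 - phi_22 phi_11 = 0.2426 - (-0.169533)(0.2426) = 0.283729.
Step k = 3:
  phi_33 = [rho(3) - phi_21 rho(2) - phi_22 rho(1)] / [1 - phi_21 rho(1) - phi_22 rho(2)]
    numerator   = 0.1798 - (0.283729)(-0.1007) - (-0.169533)(0.2426) = 0.24950007
    denominator = 1 - (0.283729)(0.2426) - (-0.169533)(-0.1007) = 0.91409551
  phi_33 = 0.24950007 / 0.91409551 = 0.2729.
Therefore phi_{33} = 0.2729.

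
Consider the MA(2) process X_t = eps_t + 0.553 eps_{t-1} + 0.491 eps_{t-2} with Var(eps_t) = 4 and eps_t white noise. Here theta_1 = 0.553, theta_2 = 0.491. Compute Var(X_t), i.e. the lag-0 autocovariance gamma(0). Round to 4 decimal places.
\gamma(0) = 6.1876

For an MA(q) process X_t = eps_t + sum_i theta_i eps_{t-i} with
Var(eps_t) = sigma^2, the variance is
  gamma(0) = sigma^2 * (1 + sum_i theta_i^2).
  sum_i theta_i^2 = (0.553)^2 + (0.491)^2 = 0.305809 + 0.241081 = 0.54689.
  gamma(0) = 4 * (1 + 0.54689) = 4 * 1.54689 = 6.18756, which rounds to 6.1876.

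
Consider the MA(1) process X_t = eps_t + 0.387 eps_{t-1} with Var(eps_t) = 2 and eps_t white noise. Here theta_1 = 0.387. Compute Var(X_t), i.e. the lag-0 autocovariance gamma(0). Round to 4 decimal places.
\gamma(0) = 2.2995

For an MA(q) process X_t = eps_t + sum_i theta_i eps_{t-i} with
Var(eps_t) = sigma^2, the variance is
  gamma(0) = sigma^2 * (1 + sum_i theta_i^2).
  sum_i theta_i^2 = (0.387)^2 = 0.149769.
  gamma(0) = 2 * (1 + 0.149769) = 2 * 1.149769 = 2.299538, which rounds to 2.2995.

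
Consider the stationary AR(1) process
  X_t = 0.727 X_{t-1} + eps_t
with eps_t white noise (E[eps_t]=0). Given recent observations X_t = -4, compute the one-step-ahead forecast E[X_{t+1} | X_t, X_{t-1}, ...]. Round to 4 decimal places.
E[X_{t+1} \mid \mathcal F_t] = -2.9080

For an AR(p) model X_t = c + sum_i phi_i X_{t-i} + eps_t, the
one-step-ahead conditional mean is
  E[X_{t+1} | X_t, ...] = c + sum_i phi_i X_{t+1-i}.
Substitute known values:
  E[X_{t+1} | ...] = (0.727) * (-4)
                   = -2.9080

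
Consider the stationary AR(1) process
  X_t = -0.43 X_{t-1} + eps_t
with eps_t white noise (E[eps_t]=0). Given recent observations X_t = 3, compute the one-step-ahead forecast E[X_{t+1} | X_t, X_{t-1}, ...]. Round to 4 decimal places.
E[X_{t+1} \mid \mathcal F_t] = -1.2900

For an AR(p) model X_t = c + sum_i phi_i X_{t-i} + eps_t, the
one-step-ahead conditional mean is
  E[X_{t+1} | X_t, ...] = c + sum_i phi_i X_{t+1-i}.
Substitute known values:
  E[X_{t+1} | ...] = (-0.43) * (3)
                   = -1.2900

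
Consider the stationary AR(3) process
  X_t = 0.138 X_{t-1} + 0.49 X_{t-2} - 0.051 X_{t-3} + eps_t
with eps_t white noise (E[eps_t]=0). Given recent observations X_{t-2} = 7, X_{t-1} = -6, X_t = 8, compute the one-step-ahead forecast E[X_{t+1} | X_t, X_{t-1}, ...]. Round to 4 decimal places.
E[X_{t+1} \mid \mathcal F_t] = -2.1930

For an AR(p) model X_t = c + sum_i phi_i X_{t-i} + eps_t, the
one-step-ahead conditional mean is
  E[X_{t+1} | X_t, ...] = c + sum_i phi_i X_{t+1-i}.
Substitute known values:
  E[X_{t+1} | ...] = (0.138) * (8) + (0.49) * (-6) + (-0.051) * (7)
                   = -2.1930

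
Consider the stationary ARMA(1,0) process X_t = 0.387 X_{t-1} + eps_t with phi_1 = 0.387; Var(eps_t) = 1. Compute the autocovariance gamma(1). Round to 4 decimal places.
\gamma(1) = 0.4552

Multiply the model equation by X_{t-k} and take expectations. With theta_0 = psi_0 = 1 and psi_j the MA(infinity) weights, this gives
  gamma(k) - sum_i phi_i gamma(k-i) = c_k,
  c_k = sigma^2 * sum_{j=k..q} theta_j psi_{j-k}   (c_k = 0 for k > q),
using gamma(-m) = gamma(m).
Pure AR (q = 0): c_0 = sigma^2 = 1, c_k = 0 for k >= 1.
Equations for k = 0 and k = 1 (AR order 1):
  gamma(0) = phi_1 gamma(1) + c_0
  gamma(1) = phi_1 gamma(0) + c_1
Substituting the second into the first: gamma(0) (1 - phi_1^2) = c_0 + phi_1 c_1, so
  gamma(0) = c_0 / (1 - phi_1^2) = 1 / (1 - (0.387)^2) = 1 / 0.850231 = 1.176151.
  gamma(1) = phi_1 gamma(0) = (0.387)(1.176151) = 0.45517.
Therefore gamma(1) = 0.4552 (to 4 decimal places).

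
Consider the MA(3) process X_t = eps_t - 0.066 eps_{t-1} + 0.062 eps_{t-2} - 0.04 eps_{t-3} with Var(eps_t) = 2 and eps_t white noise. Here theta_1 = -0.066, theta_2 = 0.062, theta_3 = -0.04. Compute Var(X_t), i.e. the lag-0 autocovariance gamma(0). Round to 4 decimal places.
\gamma(0) = 2.0196

For an MA(q) process X_t = eps_t + sum_i theta_i eps_{t-i} with
Var(eps_t) = sigma^2, the variance is
  gamma(0) = sigma^2 * (1 + sum_i theta_i^2).
  sum_i theta_i^2 = (-0.066)^2 + (0.062)^2 + (-0.04)^2 = 0.004356 + 0.003844 + 0.0016 = 0.0098.
  gamma(0) = 2 * (1 + 0.0098) = 2 * 1.0098 = 2.0196.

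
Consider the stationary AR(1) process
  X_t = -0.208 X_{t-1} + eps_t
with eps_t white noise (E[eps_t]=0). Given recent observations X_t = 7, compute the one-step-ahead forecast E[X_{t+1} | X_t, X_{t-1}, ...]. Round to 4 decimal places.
E[X_{t+1} \mid \mathcal F_t] = -1.4560

For an AR(p) model X_t = c + sum_i phi_i X_{t-i} + eps_t, the
one-step-ahead conditional mean is
  E[X_{t+1} | X_t, ...] = c + sum_i phi_i X_{t+1-i}.
Substitute known values:
  E[X_{t+1} | ...] = (-0.208) * (7)
                   = -1.4560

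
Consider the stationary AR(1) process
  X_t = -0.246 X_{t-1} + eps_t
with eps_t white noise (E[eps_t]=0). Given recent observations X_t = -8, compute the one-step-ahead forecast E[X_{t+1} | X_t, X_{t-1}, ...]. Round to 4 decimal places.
E[X_{t+1} \mid \mathcal F_t] = 1.9680

For an AR(p) model X_t = c + sum_i phi_i X_{t-i} + eps_t, the
one-step-ahead conditional mean is
  E[X_{t+1} | X_t, ...] = c + sum_i phi_i X_{t+1-i}.
Substitute known values:
  E[X_{t+1} | ...] = (-0.246) * (-8)
                   = 1.9680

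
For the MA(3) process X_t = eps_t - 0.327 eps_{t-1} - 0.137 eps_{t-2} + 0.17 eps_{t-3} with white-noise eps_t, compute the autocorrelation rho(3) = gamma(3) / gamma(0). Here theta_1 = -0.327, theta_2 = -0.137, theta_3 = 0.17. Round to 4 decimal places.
\rho(3) = 0.1472

For an MA(q) process with theta_0 = 1, the autocovariance is
  gamma(k) = sigma^2 * sum_{i=0..q-k} theta_i * theta_{i+k},
and rho(k) = gamma(k) / gamma(0). Sigma^2 cancels.
  numerator   = (1)*(0.17) = 0.17.
  denominator = (1)^2 + (-0.327)^2 + (-0.137)^2 + (0.17)^2 = 1.154598.
  rho(3) = 0.17 / 1.154598 = 0.1472.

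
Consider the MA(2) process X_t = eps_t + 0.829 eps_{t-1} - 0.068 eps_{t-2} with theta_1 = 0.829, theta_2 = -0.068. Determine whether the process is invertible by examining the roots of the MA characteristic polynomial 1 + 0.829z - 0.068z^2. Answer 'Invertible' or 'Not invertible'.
\text{Invertible}

The MA(q) characteristic polynomial is P(z) = 1 + 0.829z - 0.068z^2.
Invertibility requires all roots to lie outside the unit circle, i.e. |z| > 1 for every root.
Set 1 + (0.829) z + (-0.068) z^2 = 0, i.e. a z^2 + b z + c = 0 with a = -0.068, b = 0.829, c = 1.
Discriminant D = b^2 - 4ac = (0.829)^2 - 4*(-0.068)*1 = 0.687241 - (-0.272) = 0.959241.
D >= 0, so the roots are real: z = (-b +/- sqrt(D)) / (2a) = (-0.829 +/- 0.979408) / (-0.136).
  z_1 = (-0.829 + 0.979408) / (-0.136) = -1.1059,   |z_1| = 1.1059.
  z_2 = (-0.829 - 0.979408) / (-0.136) = 13.2971,   |z_2| = 13.2971.
Moduli of all roots: 1.1059, 13.2971.
All moduli strictly greater than 1? Yes.
Verdict: Invertible.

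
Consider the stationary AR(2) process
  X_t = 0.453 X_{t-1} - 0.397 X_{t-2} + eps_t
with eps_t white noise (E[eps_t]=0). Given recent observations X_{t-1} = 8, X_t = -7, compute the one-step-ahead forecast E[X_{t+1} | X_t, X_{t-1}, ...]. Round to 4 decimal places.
E[X_{t+1} \mid \mathcal F_t] = -6.3470

For an AR(p) model X_t = c + sum_i phi_i X_{t-i} + eps_t, the
one-step-ahead conditional mean is
  E[X_{t+1} | X_t, ...] = c + sum_i phi_i X_{t+1-i}.
Substitute known values:
  E[X_{t+1} | ...] = (0.453) * (-7) + (-0.397) * (8)
                   = -6.3470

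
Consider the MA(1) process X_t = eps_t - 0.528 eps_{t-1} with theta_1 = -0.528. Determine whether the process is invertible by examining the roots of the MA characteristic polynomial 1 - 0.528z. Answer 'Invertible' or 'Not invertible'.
\text{Invertible}

The MA(q) characteristic polynomial is P(z) = 1 - 0.528z.
Invertibility requires all roots to lie outside the unit circle, i.e. |z| > 1 for every root.
This is linear in z: 1 + (-0.528) z = 0  =>  z = -1/(-0.528) = 1.893939,  |z| = 1.893939.
Moduli of all roots: 1.8939.
All moduli strictly greater than 1? Yes.
Verdict: Invertible.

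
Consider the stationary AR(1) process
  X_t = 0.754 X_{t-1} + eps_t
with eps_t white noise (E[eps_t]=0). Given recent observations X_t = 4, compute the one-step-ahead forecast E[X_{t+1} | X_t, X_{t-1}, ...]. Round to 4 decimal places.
E[X_{t+1} \mid \mathcal F_t] = 3.0160

For an AR(p) model X_t = c + sum_i phi_i X_{t-i} + eps_t, the
one-step-ahead conditional mean is
  E[X_{t+1} | X_t, ...] = c + sum_i phi_i X_{t+1-i}.
Substitute known values:
  E[X_{t+1} | ...] = (0.754) * (4)
                   = 3.0160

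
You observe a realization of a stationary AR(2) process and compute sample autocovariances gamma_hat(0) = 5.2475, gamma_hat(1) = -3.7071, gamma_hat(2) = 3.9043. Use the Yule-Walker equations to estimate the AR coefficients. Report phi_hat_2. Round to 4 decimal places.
\hat\phi_{2} = 0.4890

The Yule-Walker equations for an AR(p) process read, in matrix form,
  Gamma_p phi = r_p,   with   (Gamma_p)_{ij} = gamma(|i - j|),
                       (r_p)_i = gamma(i),   i,j = 1..p.
Substitute the sample gammas (Toeplitz matrix and right-hand side of size 2):
  Gamma_p = [[5.2475, -3.7071], [-3.7071, 5.2475]]
  r_p     = [-3.7071, 3.9043]
Written out:
  5.2475 phi_1 - 3.7071 phi_2 = -3.7071
  -3.7071 phi_1 + 5.2475 phi_2 = 3.9043
Solve by Cramer's rule:
  det = gamma(0)^2 - gamma(1)^2 = (5.2475)^2 - (-3.7071)^2 = 27.53625625 - 13.74259041 = 13.79366584
  phi_hat_1 = [gamma(1) gamma(0) - gamma(1) gamma(2)] / det = [(-3.7071)(5.2475) - (-3.7071)(3.9043)] / 13.79366584 = -4.97937672 / 13.79366584 = -0.361
  phi_hat_2 = [gamma(0) gamma(2) - gamma(1)^2] / det = [(5.2475)(3.9043) - (-3.7071)^2] / 13.79366584 = 6.74522384 / 13.79366584 = 0.489
So phi_hat = [-0.3610, 0.4890].
Therefore phi_hat_2 = 0.4890.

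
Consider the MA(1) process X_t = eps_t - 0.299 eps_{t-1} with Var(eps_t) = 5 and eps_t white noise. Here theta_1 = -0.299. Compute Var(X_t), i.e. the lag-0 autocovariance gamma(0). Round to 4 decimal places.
\gamma(0) = 5.4470

For an MA(q) process X_t = eps_t + sum_i theta_i eps_{t-i} with
Var(eps_t) = sigma^2, the variance is
  gamma(0) = sigma^2 * (1 + sum_i theta_i^2).
  sum_i theta_i^2 = (-0.299)^2 = 0.089401.
  gamma(0) = 5 * (1 + 0.089401) = 5 * 1.089401 = 5.447005, which rounds to 5.4470.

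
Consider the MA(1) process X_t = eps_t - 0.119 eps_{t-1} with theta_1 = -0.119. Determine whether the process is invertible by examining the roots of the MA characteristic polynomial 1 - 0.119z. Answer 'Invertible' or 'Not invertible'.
\text{Invertible}

The MA(q) characteristic polynomial is P(z) = 1 - 0.119z.
Invertibility requires all roots to lie outside the unit circle, i.e. |z| > 1 for every root.
This is linear in z: 1 + (-0.119) z = 0  =>  z = -1/(-0.119) = 8.403361,  |z| = 8.403361.
Moduli of all roots: 8.4034.
All moduli strictly greater than 1? Yes.
Verdict: Invertible.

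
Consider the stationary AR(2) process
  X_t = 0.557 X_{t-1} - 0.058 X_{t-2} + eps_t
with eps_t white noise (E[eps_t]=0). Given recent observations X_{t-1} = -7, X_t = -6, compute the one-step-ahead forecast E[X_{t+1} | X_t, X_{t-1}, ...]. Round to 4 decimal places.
E[X_{t+1} \mid \mathcal F_t] = -2.9360

For an AR(p) model X_t = c + sum_i phi_i X_{t-i} + eps_t, the
one-step-ahead conditional mean is
  E[X_{t+1} | X_t, ...] = c + sum_i phi_i X_{t+1-i}.
Substitute known values:
  E[X_{t+1} | ...] = (0.557) * (-6) + (-0.058) * (-7)
                   = -2.9360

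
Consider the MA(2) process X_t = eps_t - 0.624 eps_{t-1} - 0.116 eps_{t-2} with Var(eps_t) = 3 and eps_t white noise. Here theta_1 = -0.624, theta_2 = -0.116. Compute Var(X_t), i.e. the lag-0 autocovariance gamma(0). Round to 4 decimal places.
\gamma(0) = 4.2085

For an MA(q) process X_t = eps_t + sum_i theta_i eps_{t-i} with
Var(eps_t) = sigma^2, the variance is
  gamma(0) = sigma^2 * (1 + sum_i theta_i^2).
  sum_i theta_i^2 = (-0.624)^2 + (-0.116)^2 = 0.389376 + 0.013456 = 0.402832.
  gamma(0) = 3 * (1 + 0.402832) = 3 * 1.402832 = 4.208496, which rounds to 4.2085.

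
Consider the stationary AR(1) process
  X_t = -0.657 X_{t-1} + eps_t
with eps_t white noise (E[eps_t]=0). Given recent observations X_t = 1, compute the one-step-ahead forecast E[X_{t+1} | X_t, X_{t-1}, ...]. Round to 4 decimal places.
E[X_{t+1} \mid \mathcal F_t] = -0.6570

For an AR(p) model X_t = c + sum_i phi_i X_{t-i} + eps_t, the
one-step-ahead conditional mean is
  E[X_{t+1} | X_t, ...] = c + sum_i phi_i X_{t+1-i}.
Substitute known values:
  E[X_{t+1} | ...] = (-0.657) * (1)
                   = -0.6570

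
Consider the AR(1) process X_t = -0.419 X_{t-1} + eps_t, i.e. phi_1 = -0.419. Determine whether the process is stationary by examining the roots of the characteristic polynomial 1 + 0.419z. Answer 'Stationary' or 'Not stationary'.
\text{Stationary}

The AR(p) characteristic polynomial is P(z) = 1 + 0.419z.
Stationarity requires all roots to lie outside the unit circle, i.e. |z| > 1 for every root.
This is linear in z: 1 + (0.419) z = 0  =>  z = -1/(0.419) = -2.386635,  |z| = 2.386635.
Moduli of all roots: 2.3866.
All moduli strictly greater than 1? Yes.
Verdict: Stationary.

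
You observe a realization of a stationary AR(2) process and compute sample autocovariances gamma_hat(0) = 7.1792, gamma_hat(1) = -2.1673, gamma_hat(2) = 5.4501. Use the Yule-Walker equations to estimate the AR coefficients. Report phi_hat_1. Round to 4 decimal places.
\hat\phi_{1} = -0.0800

The Yule-Walker equations for an AR(p) process read, in matrix form,
  Gamma_p phi = r_p,   with   (Gamma_p)_{ij} = gamma(|i - j|),
                       (r_p)_i = gamma(i),   i,j = 1..p.
Substitute the sample gammas (Toeplitz matrix and right-hand side of size 2):
  Gamma_p = [[7.1792, -2.1673], [-2.1673, 7.1792]]
  r_p     = [-2.1673, 5.4501]
Written out:
  7.1792 phi_1 - 2.1673 phi_2 = -2.1673
  -2.1673 phi_1 + 7.1792 phi_2 = 5.4501
Solve by Cramer's rule:
  det = gamma(0)^2 - gamma(1)^2 = (7.1792)^2 - (-2.1673)^2 = 51.54091264 - 4.69718929 = 46.84372335
  phi_hat_1 = [gamma(1) gamma(0) - gamma(1) gamma(2)] / det = [(-2.1673)(7.1792) - (-2.1673)(5.4501)] / 46.84372335 = -3.74747843 / 46.84372335 = -0.08
  phi_hat_2 = [gamma(0) gamma(2) - gamma(1)^2] / det = [(7.1792)(5.4501) - (-2.1673)^2] / 46.84372335 = 34.43016863 / 46.84372335 = 0.735
So phi_hat = [-0.0800, 0.7350].
Therefore phi_hat_1 = -0.0800.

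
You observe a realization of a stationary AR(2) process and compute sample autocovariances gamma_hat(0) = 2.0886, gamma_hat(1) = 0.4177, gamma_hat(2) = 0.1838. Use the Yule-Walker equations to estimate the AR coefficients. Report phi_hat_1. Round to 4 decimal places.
\hat\phi_{1} = 0.1900

The Yule-Walker equations for an AR(p) process read, in matrix form,
  Gamma_p phi = r_p,   with   (Gamma_p)_{ij} = gamma(|i - j|),
                       (r_p)_i = gamma(i),   i,j = 1..p.
Substitute the sample gammas (Toeplitz matrix and right-hand side of size 2):
  Gamma_p = [[2.0886, 0.4177], [0.4177, 2.0886]]
  r_p     = [0.4177, 0.1838]
Written out:
  2.0886 phi_1 + 0.4177 phi_2 = 0.4177
  0.4177 phi_1 + 2.0886 phi_2 = 0.1838
Solve by Cramer's rule:
  det = gamma(0)^2 - gamma(1)^2 = (2.0886)^2 - (0.4177)^2 = 4.36224996 - 0.17447329 = 4.18777667
  phi_hat_1 = [gamma(1) gamma(0) - gamma(1) gamma(2)] / det = [(0.4177)(2.0886) - (0.4177)(0.1838)] / 4.18777667 = 0.79563496 / 4.18777667 = 0.19
  phi_hat_2 = [gamma(0) gamma(2) - gamma(1)^2] / det = [(2.0886)(0.1838) - (0.4177)^2] / 4.18777667 = 0.20941139 / 4.18777667 = 0.05
So phi_hat = [0.1900, 0.0500].
Therefore phi_hat_1 = 0.1900.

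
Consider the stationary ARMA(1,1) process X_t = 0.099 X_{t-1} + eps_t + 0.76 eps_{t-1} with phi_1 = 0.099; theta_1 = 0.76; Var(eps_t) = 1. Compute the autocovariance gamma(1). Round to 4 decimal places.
\gamma(1) = 0.9328

Multiply the model equation by X_{t-k} and take expectations. With theta_0 = psi_0 = 1 and psi_j the MA(infinity) weights, this gives
  gamma(k) - sum_i phi_i gamma(k-i) = c_k,
  c_k = sigma^2 * sum_{j=k..q} theta_j psi_{j-k}   (c_k = 0 for k > q),
using gamma(-m) = gamma(m).
psi-weights needed (psi_j = theta_j + sum_i phi_i psi_{j-i}):
  psi_1 = theta_1 + phi_1 = 0.76 + (0.099) = 0.859
Right-hand sides:
  c_0 = sigma^2 (1 + theta_1 psi_1) = 1 * (1 + (0.76)(0.859)) = 1 * 1.65284 = 1.65284
  c_1 = sigma^2 theta_1 = 1 * (0.76) = 0.76
  c_2 = 0
Equations for k = 0 and k = 1 (AR order 1):
  gamma(0) = phi_1 gamma(1) + c_0
  gamma(1) = phi_1 gamma(0) + c_1
Substituting the second into the first: gamma(0) (1 - phi_1^2) = c_0 + phi_1 c_1, so
  gamma(0) = (c_0 + phi_1 c_1) / (1 - phi_1^2) = (1.65284 + (0.099)(0.76)) / (1 - (0.099)^2) = 1.72808 / 0.990199 = 1.745185.
  gamma(1) = phi_1 gamma(0) + c_1 = (0.099)(1.745185) + (0.76) = 0.932773.
Therefore gamma(1) = 0.9328 (to 4 decimal places).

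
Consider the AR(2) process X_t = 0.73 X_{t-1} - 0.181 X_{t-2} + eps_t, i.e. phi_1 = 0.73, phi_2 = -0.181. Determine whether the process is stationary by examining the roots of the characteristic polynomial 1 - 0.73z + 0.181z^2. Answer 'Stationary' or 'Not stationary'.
\text{Stationary}

The AR(p) characteristic polynomial is P(z) = 1 - 0.73z + 0.181z^2.
Stationarity requires all roots to lie outside the unit circle, i.e. |z| > 1 for every root.
Set 1 + (-0.73) z + (0.181) z^2 = 0, i.e. a z^2 + b z + c = 0 with a = 0.181, b = -0.73, c = 1.
Discriminant D = b^2 - 4ac = (-0.73)^2 - 4*(0.181)*1 = 0.5329 - (0.724) = -0.1911.
D < 0, so the roots are the complex-conjugate pair z = (-b +/- i sqrt(-D)) / (2a) = 2.0166 +/- 1.2076i.
For a conjugate pair |z|^2 = z * conj(z) = (product of roots) = c/a = 1/(0.181) = 5.524862, so |z| = sqrt(5.524862) = 2.3505 for both roots.
Moduli of all roots: 2.3505, 2.3505.
All moduli strictly greater than 1? Yes.
Verdict: Stationary.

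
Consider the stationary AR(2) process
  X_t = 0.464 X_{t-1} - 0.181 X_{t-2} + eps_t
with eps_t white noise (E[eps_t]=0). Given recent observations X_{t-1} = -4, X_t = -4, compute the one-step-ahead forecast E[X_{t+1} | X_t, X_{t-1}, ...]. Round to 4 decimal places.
E[X_{t+1} \mid \mathcal F_t] = -1.1320

For an AR(p) model X_t = c + sum_i phi_i X_{t-i} + eps_t, the
one-step-ahead conditional mean is
  E[X_{t+1} | X_t, ...] = c + sum_i phi_i X_{t+1-i}.
Substitute known values:
  E[X_{t+1} | ...] = (0.464) * (-4) + (-0.181) * (-4)
                   = -1.1320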